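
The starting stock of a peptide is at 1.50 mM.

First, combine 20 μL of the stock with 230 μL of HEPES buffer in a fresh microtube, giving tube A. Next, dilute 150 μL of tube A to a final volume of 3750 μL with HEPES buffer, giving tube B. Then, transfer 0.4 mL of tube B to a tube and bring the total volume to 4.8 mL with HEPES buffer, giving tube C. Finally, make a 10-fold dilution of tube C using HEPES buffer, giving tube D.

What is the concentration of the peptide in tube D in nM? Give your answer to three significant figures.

Step 1: 20 μL + 230 μL = 250 μL total → factor 250/20 = 12.5
Step 2: 150 μL brought to 3750 μL → factor 3750/150 = 25
Step 3: 0.4 mL brought to 4.8 mL → factor 4.8/0.4 = 12
Step 4: 10-fold → factor 10
Overall dilution factor = 12.5 × 25 × 12 × 10 = 37500
Final = 1.50 mM / 37500 = 4.000 × 10^-5 mM = 40.0 nM

40.0 nM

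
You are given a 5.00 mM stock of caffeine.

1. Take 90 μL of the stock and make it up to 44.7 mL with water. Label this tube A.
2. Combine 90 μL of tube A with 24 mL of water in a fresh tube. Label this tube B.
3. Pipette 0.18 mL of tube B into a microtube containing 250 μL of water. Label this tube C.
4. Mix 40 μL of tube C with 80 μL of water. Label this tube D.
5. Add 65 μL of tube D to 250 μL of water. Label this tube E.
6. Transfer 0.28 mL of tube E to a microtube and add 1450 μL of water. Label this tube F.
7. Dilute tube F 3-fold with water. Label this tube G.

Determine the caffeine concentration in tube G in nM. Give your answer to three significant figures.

0.0584 nM

Step 1: 90 μL brought to 44.7 mL → factor 44700/90 = 496.67
Step 2: 90 μL + 24 mL = 24090 μL total → factor 24090/90 = 267.67
Step 3: 0.18 mL + 250 μL = 0.43 mL total → factor 0.43/0.18 = 2.3889
Step 4: 40 μL + 80 μL = 120 μL total → factor 120/40 = 3
Step 5: 65 μL + 250 μL = 315 μL total → factor 315/65 = 4.8462
Step 6: 0.28 mL + 1450 μL = 1.73 mL total → factor 1.73/0.28 = 6.1786
Step 7: 3-fold → factor 3
Overall dilution factor = 496.67 × 267.67 × 2.3889 × 3 × 4.8462 × 6.1786 × 3 = 8.5582 × 10^7
Final = 5.00 mM / 8.5582 × 10^7 = 5.842 × 10^-8 mM = 0.0584 nM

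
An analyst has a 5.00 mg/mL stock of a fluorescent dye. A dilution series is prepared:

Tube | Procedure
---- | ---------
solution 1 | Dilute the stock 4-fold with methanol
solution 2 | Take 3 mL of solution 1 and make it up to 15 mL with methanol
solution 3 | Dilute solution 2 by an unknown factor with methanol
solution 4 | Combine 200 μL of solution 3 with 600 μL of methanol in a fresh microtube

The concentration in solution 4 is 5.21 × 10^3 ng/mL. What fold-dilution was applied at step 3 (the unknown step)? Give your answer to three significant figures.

Step 1: 4-fold → factor 4
Step 2: 3 mL brought to 15 mL → factor 15/3 = 5
Step 3: unknown factor x
Step 4: 200 μL + 600 μL = 800 μL total → factor 800/200 = 4
Product of known-step factors = 80
Overall factor = 5.00 mg/mL / (5.21 × 10^3 ng/mL) = 959.69
x = 959.69 / 80 = 12.0

12.0-fold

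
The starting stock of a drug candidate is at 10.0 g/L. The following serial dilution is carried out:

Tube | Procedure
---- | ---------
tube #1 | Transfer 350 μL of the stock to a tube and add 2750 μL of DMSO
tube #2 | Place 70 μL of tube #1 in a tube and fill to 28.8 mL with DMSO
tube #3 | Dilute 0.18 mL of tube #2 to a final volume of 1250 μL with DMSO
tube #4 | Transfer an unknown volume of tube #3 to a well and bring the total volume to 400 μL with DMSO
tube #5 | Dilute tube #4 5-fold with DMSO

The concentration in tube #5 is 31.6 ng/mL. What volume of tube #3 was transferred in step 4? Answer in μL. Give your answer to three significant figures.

160 μL

Step 1: 350 μL + 2750 μL = 3100 μL total → factor 3100/350 = 8.8571
Step 2: 70 μL brought to 28.8 mL → factor 28800/70 = 411.43
Step 3: 0.18 mL brought to 1250 μL → factor 1.25/0.18 = 6.9444
Step 4: v brought to 400 μL → factor = 400 μL/v
Step 5: 5-fold → factor 5
Product of known-step factors = 1.2653 × 10^5
Overall factor = 10.0 g/L / (31.6 ng/mL) = 3.1646 × 10^5
Step-4 factor = 3.1646 × 10^5 / 1.2653 × 10^5 = 2.501
v = 400 μL / 2.501 = 160 μL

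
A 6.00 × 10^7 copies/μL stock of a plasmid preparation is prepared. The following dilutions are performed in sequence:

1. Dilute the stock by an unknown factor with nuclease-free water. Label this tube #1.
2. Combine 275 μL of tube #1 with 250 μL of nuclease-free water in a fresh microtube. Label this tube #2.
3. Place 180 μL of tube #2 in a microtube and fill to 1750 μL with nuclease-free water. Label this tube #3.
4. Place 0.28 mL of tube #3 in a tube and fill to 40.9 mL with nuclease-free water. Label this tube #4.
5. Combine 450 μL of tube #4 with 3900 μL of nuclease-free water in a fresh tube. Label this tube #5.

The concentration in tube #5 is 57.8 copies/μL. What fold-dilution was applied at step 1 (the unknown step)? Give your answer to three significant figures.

Step 1: unknown factor x
Step 2: 275 μL + 250 μL = 525 μL total → factor 525/275 = 1.9091
Step 3: 180 μL brought to 1750 μL → factor 1750/180 = 9.7222
Step 4: 0.28 mL brought to 40.9 mL → factor 40.9/0.28 = 146.07
Step 5: 450 μL + 3900 μL = 4350 μL total → factor 4350/450 = 9.6667
Product of known-step factors = 26208
Overall factor = 6.00 × 10^7 copies/μL / (57.8 copies/μL) = 1.0381 × 10^6
x = 1.0381 × 10^6 / 26208 = 39.6

39.6-fold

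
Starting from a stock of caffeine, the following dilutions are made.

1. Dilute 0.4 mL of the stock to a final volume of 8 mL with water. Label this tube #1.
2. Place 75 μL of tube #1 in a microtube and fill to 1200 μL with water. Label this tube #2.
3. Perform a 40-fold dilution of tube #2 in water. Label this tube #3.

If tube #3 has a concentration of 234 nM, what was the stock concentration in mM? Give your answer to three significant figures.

Step 1: 0.4 mL brought to 8 mL → factor 8/0.4 = 20
Step 2: 75 μL brought to 1200 μL → factor 1200/75 = 16
Step 3: 40-fold → factor 40
Overall dilution factor = 20 × 16 × 40 = 12800
Stock = 234 nM × 12800 = 2.995 × 10^6 nM = 3.00 mM

3.00 mM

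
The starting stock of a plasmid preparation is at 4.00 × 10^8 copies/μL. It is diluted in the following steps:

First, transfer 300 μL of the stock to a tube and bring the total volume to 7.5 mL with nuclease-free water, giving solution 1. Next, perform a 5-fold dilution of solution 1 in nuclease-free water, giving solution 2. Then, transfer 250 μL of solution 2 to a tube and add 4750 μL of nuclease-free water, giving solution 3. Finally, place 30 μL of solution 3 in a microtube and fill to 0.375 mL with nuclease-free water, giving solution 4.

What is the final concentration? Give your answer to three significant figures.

Step 1: 300 μL brought to 7.5 mL → factor 7500/300 = 25
Step 2: 5-fold → factor 5
Step 3: 250 μL + 4750 μL = 5000 μL total → factor 5000/250 = 20
Step 4: 30 μL brought to 0.375 mL → factor 375/30 = 12.5
Overall dilution factor = 25 × 5 × 20 × 12.5 = 31250
Final = 4.00 × 10^8 copies/μL / 31250 = 1.28 × 10^4 copies/μL

1.28 × 10^4 copies/μL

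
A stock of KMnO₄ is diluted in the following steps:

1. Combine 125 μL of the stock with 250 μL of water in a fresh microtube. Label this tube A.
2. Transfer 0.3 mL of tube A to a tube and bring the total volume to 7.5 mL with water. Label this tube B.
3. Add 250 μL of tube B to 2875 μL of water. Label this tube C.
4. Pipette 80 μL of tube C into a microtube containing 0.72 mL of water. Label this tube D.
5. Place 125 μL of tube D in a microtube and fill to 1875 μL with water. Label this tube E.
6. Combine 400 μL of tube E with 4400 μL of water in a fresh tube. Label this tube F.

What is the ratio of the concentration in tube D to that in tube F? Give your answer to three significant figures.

180

Step 1: 125 μL + 250 μL = 375 μL total → factor 375/125 = 3
Step 2: 0.3 mL brought to 7.5 mL → factor 7.5/0.3 = 25
Step 3: 250 μL + 2875 μL = 3125 μL total → factor 3125/250 = 12.5
Step 4: 80 μL + 0.72 mL = 800 μL total → factor 800/80 = 10
Step 5: 125 μL brought to 1875 μL → factor 1875/125 = 15
Step 6: 400 μL + 4400 μL = 4800 μL total → factor 4800/400 = 12
Dilution factor to tube D = 9375; to tube F = 1.6875 × 10^6
[tube D]/[tube F] = (factor to tube F)/(factor to tube D) = 1.6875 × 10^6/9375 = 180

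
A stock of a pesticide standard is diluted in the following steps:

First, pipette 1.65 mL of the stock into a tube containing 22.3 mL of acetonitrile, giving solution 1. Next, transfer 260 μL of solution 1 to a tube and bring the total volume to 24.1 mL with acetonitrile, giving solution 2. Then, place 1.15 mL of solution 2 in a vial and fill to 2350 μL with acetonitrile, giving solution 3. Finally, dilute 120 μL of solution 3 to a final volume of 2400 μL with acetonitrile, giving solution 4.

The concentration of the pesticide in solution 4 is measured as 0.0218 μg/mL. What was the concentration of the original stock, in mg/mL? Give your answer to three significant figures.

1.20 mg/mL

Step 1: 1.65 mL + 22.3 mL = 23.95 mL total → factor 23.95/1.65 = 14.515
Step 2: 260 μL brought to 24.1 mL → factor 24100/260 = 92.692
Step 3: 1.15 mL brought to 2350 μL → factor 2.35/1.15 = 2.0435
Step 4: 120 μL brought to 2400 μL → factor 2400/120 = 20
Overall dilution factor = 14.515 × 92.692 × 2.0435 × 20 = 54988
Stock = 0.0218 μg/mL × 54988 = 1199 μg/mL = 1.20 mg/mL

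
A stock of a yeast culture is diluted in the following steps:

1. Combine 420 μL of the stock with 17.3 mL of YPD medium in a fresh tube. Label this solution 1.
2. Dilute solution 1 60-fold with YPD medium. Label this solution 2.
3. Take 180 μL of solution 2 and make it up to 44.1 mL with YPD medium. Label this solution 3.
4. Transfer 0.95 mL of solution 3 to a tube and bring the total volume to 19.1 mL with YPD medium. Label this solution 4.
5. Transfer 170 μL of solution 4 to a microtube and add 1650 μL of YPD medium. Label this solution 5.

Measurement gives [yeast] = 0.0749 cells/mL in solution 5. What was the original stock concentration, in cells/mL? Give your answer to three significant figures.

1.00 × 10^7 cells/mL

Step 1: 420 μL + 17.3 mL = 17720 μL total → factor 17720/420 = 42.19
Step 2: 60-fold → factor 60
Step 3: 180 μL brought to 44.1 mL → factor 44100/180 = 245
Step 4: 0.95 mL brought to 19.1 mL → factor 19.1/0.95 = 20.105
Step 5: 170 μL + 1650 μL = 1820 μL total → factor 1820/170 = 10.706
Overall dilution factor = 42.19 × 60 × 245 × 20.105 × 10.706 = 1.3349 × 10^8
Stock = 0.0749 cells/mL × 1.3349 × 10^8 = 1.00 × 10^7 cells/mL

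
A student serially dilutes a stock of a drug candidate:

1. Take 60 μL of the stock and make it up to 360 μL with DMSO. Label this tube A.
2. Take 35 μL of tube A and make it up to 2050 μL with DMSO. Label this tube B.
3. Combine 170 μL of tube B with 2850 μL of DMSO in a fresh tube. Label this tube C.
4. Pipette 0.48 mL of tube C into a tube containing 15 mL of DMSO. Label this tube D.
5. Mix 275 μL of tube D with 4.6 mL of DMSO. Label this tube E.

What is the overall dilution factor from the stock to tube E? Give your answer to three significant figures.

3.57 × 10^6

Step 1: 60 μL brought to 360 μL → factor 360/60 = 6
Step 2: 35 μL brought to 2050 μL → factor 2050/35 = 58.571
Step 3: 170 μL + 2850 μL = 3020 μL total → factor 3020/170 = 17.765
Step 4: 0.48 mL + 15 mL = 15.48 mL total → factor 15.48/0.48 = 32.25
Step 5: 275 μL + 4.6 mL = 4875 μL total → factor 4875/275 = 17.727
Overall dilution factor = 6 × 58.571 × 17.765 × 32.25 × 17.727 = 3.5692 × 10^6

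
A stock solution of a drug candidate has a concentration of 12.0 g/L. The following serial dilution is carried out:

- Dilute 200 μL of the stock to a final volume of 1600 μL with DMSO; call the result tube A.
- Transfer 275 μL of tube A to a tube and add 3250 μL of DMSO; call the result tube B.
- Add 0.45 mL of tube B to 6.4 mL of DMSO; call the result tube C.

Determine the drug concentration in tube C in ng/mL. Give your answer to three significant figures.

7.69 × 10^3 ng/mL

Step 1: 200 μL brought to 1600 μL → factor 1600/200 = 8
Step 2: 275 μL + 3250 μL = 3525 μL total → factor 3525/275 = 12.818
Step 3: 0.45 mL + 6.4 mL = 6.85 mL total → factor 6.85/0.45 = 15.222
Overall dilution factor = 8 × 12.818 × 15.222 = 1561
Final = 12.0 g/L / 1561 = 0.007688 g/L = 7.69 × 10^3 ng/mL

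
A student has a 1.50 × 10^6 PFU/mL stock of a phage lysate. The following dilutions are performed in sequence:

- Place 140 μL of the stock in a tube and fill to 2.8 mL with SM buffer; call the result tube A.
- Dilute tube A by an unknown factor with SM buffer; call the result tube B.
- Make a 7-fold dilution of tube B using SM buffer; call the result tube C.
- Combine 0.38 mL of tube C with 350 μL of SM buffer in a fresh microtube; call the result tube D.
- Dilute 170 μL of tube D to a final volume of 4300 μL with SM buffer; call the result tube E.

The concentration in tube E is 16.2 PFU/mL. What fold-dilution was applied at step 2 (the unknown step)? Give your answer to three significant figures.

13.6-fold

Step 1: 140 μL brought to 2.8 mL → factor 2800/140 = 20
Step 2: unknown factor x
Step 3: 7-fold → factor 7
Step 4: 0.38 mL + 350 μL = 0.73 mL total → factor 0.73/0.38 = 1.9211
Step 5: 170 μL brought to 4300 μL → factor 4300/170 = 25.294
Product of known-step factors = 6802.8
Overall factor = 1.50 × 10^6 PFU/mL / (16.2 PFU/mL) = 92593
x = 92593 / 6802.8 = 13.6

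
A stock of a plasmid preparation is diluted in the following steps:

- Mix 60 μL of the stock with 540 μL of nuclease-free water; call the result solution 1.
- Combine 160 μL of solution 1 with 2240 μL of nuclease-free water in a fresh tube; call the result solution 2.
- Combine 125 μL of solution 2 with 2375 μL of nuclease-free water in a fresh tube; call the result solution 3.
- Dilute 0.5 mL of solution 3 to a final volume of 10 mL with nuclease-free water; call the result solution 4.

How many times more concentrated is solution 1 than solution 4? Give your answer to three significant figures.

6.00 × 10^3

Step 1: 60 μL + 540 μL = 600 μL total → factor 600/60 = 10
Step 2: 160 μL + 2240 μL = 2400 μL total → factor 2400/160 = 15
Step 3: 125 μL + 2375 μL = 2500 μL total → factor 2500/125 = 20
Step 4: 0.5 mL brought to 10 mL → factor 10/0.5 = 20
Dilution factor to solution 1 = 10; to solution 4 = 60000
[solution 1]/[solution 4] = (factor to solution 4)/(factor to solution 1) = 60000/10 = 6.00 × 10^3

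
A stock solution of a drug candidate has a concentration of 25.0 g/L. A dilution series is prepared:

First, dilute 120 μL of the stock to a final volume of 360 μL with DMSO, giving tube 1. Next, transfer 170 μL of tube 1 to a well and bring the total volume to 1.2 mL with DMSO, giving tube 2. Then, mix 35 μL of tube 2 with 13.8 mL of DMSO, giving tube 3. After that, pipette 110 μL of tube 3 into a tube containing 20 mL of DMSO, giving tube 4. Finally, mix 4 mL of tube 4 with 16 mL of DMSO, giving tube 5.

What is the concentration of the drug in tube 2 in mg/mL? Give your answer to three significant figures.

1.18 mg/mL

Step 1: 120 μL brought to 360 μL → factor 360/120 = 3
Step 2: 170 μL brought to 1.2 mL → factor 1200/170 = 7.0588
Dilution factor through tube 2 = 3 × 7.0588 = 21.176
[tube 2] = 25.0 g/L / 21.176 = 1.181 g/L = 1.18 mg/mL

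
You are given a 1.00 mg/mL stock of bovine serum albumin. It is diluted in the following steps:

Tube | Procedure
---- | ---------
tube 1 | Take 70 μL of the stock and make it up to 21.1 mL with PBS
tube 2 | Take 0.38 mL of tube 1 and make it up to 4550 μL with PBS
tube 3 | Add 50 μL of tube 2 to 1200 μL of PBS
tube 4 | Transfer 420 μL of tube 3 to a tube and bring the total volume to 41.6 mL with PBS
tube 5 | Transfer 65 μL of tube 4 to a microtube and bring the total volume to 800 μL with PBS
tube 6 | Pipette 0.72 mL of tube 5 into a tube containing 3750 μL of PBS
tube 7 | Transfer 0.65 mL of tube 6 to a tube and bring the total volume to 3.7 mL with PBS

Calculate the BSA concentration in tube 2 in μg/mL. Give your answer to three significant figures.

0.277 μg/mL

Step 1: 70 μL brought to 21.1 mL → factor 21100/70 = 301.43
Step 2: 0.38 mL brought to 4550 μL → factor 4.55/0.38 = 11.974
Dilution factor through tube 2 = 301.43 × 11.974 = 3609.2
[tube 2] = 1.00 mg/mL / 3609.2 = 0.0002771 mg/mL = 0.277 μg/mL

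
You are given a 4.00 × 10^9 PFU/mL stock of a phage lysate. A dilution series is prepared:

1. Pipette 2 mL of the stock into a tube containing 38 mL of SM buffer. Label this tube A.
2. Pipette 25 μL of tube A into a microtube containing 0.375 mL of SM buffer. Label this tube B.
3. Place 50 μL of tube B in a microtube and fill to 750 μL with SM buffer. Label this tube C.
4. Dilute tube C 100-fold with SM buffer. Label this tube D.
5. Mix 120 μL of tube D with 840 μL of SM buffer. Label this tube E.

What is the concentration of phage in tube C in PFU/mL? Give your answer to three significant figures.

Step 1: 2 mL + 38 mL = 40 mL total → factor 40/2 = 20
Step 2: 25 μL + 0.375 mL = 400 μL total → factor 400/25 = 16
Step 3: 50 μL brought to 750 μL → factor 750/50 = 15
Dilution factor through tube C = 20 × 16 × 15 = 4800
[tube C] = 4.00 × 10^9 PFU/mL / 4800 = 8.33 × 10^5 PFU/mL

8.33 × 10^5 PFU/mL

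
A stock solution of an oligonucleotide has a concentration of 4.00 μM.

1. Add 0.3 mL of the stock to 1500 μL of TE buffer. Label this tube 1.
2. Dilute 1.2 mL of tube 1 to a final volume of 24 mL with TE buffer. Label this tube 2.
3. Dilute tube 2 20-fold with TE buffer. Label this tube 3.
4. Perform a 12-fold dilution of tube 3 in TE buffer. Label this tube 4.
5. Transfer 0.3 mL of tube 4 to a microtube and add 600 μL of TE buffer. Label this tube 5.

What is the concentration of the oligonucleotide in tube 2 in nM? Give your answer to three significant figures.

33.3 nM

Step 1: 0.3 mL + 1500 μL = 1.8 mL total → factor 1.8/0.3 = 6
Step 2: 1.2 mL brought to 24 mL → factor 24/1.2 = 20
Dilution factor through tube 2 = 6 × 20 = 120
[tube 2] = 4.00 μM / 120 = 0.03333 μM = 33.3 nM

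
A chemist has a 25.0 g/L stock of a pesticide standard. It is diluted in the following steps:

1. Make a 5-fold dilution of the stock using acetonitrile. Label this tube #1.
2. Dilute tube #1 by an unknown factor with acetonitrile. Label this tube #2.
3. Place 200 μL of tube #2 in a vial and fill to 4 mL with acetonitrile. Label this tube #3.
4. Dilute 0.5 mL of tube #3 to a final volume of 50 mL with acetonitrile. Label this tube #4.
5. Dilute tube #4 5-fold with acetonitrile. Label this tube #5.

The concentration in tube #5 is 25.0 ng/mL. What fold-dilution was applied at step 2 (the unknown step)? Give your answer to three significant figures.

Step 1: 5-fold → factor 5
Step 2: unknown factor x
Step 3: 200 μL brought to 4 mL → factor 4000/200 = 20
Step 4: 0.5 mL brought to 50 mL → factor 50/0.5 = 100
Step 5: 5-fold → factor 5
Product of known-step factors = 50000
Overall factor = 25.0 g/L / (25.0 ng/mL) = 1 × 10^6
x = 1 × 10^6 / 50000 = 20.0

20.0-fold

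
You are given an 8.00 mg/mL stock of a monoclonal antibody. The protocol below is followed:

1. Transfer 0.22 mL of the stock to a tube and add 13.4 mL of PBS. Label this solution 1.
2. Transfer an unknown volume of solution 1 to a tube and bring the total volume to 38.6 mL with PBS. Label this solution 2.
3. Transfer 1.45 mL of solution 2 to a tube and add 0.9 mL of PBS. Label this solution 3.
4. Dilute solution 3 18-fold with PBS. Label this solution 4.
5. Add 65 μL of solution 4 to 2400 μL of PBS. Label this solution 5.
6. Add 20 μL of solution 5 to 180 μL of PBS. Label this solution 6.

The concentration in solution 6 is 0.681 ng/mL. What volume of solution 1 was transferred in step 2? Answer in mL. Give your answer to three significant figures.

2.25 mL

Step 1: 0.22 mL + 13.4 mL = 13.62 mL total → factor 13.62/0.22 = 61.909
Step 2: v brought to 38.6 mL → factor = 38.6 mL/v
Step 3: 1.45 mL + 0.9 mL = 2.35 mL total → factor 2.35/1.45 = 1.6207
Step 4: 18-fold → factor 18
Step 5: 65 μL + 2400 μL = 2465 μL total → factor 2465/65 = 37.923
Step 6: 20 μL + 180 μL = 200 μL total → factor 200/20 = 10
Product of known-step factors = 6.8491 × 10^5
Overall factor = 8.00 mg/mL / (0.681 ng/mL) = 1.1747 × 10^7
Step-2 factor = 1.1747 × 10^7 / 6.8491 × 10^5 = 17.152
v = 38.6 mL / 17.152 = 2.25 mL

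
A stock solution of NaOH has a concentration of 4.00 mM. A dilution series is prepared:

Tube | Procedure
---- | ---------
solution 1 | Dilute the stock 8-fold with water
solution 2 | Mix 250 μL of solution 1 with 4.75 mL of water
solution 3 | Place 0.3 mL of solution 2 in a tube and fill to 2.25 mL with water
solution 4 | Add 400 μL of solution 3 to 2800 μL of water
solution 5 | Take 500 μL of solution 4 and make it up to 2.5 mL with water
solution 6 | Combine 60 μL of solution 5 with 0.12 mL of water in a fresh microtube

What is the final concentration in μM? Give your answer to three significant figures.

Step 1: 8-fold → factor 8
Step 2: 250 μL + 4.75 mL = 5000 μL total → factor 5000/250 = 20
Step 3: 0.3 mL brought to 2.25 mL → factor 2.25/0.3 = 7.5
Step 4: 400 μL + 2800 μL = 3200 μL total → factor 3200/400 = 8
Step 5: 500 μL brought to 2.5 mL → factor 2500/500 = 5
Step 6: 60 μL + 0.12 mL = 180 μL total → factor 180/60 = 3
Overall dilution factor = 8 × 20 × 7.5 × 8 × 5 × 3 = 1.44 × 10^5
Final = 4.00 mM / 1.44 × 10^5 = 2.778 × 10^-5 mM = 0.0278 μM

0.0278 μM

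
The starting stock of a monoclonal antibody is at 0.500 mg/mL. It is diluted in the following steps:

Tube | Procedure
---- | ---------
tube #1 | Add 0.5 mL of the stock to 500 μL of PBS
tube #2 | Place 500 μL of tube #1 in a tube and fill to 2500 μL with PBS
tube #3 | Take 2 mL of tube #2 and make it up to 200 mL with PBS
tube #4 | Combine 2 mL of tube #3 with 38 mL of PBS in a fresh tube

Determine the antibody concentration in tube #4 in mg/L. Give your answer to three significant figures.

0.0250 mg/L

Step 1: 0.5 mL + 500 μL = 1 mL total → factor 1/0.5 = 2
Step 2: 500 μL brought to 2500 μL → factor 2500/500 = 5
Step 3: 2 mL brought to 200 mL → factor 200/2 = 100
Step 4: 2 mL + 38 mL = 40 mL total → factor 40/2 = 20
Overall dilution factor = 2 × 5 × 100 × 20 = 20000
Final = 0.500 mg/mL / 20000 = 2.500 × 10^-5 mg/mL = 0.0250 mg/L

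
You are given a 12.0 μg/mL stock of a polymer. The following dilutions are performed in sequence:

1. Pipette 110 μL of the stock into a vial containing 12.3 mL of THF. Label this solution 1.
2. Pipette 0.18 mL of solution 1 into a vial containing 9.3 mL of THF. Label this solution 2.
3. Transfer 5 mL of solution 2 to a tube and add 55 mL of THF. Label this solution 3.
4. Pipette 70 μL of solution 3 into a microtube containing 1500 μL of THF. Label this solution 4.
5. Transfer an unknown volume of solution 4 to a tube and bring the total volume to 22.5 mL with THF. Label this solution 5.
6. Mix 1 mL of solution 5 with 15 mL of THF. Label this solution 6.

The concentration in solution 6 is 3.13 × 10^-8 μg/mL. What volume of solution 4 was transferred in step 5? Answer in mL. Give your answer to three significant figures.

1.50 mL

Step 1: 110 μL + 12.3 mL = 12410 μL total → factor 12410/110 = 112.82
Step 2: 0.18 mL + 9.3 mL = 9.48 mL total → factor 9.48/0.18 = 52.667
Step 3: 5 mL + 55 mL = 60 mL total → factor 60/5 = 12
Step 4: 70 μL + 1500 μL = 1570 μL total → factor 1570/70 = 22.429
Step 5: v brought to 22.5 mL → factor = 22.5 mL/v
Step 6: 1 mL + 15 mL = 16 mL total → factor 16/1 = 16
Product of known-step factors = 2.5587 × 10^7
Overall factor = 12.0 μg/mL / (3.13 × 10^-8 μg/mL) = 3.8339 × 10^8
Step-5 factor = 3.8339 × 10^8 / 2.5587 × 10^7 = 14.984
v = 22.5 mL / 14.984 = 1.50 mL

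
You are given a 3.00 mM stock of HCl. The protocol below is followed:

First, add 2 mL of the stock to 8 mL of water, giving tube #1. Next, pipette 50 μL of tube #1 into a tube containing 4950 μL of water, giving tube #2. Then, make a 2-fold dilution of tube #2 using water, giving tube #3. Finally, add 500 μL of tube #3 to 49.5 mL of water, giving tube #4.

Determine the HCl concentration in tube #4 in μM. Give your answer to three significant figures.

0.0300 μM

Step 1: 2 mL + 8 mL = 10 mL total → factor 10/2 = 5
Step 2: 50 μL + 4950 μL = 5000 μL total → factor 5000/50 = 100
Step 3: 2-fold → factor 2
Step 4: 500 μL + 49.5 mL = 50000 μL total → factor 50000/500 = 100
Overall dilution factor = 5 × 100 × 2 × 100 = 1 × 10^5
Final = 3.00 mM / 1 × 10^5 = 3.000 × 10^-5 mM = 0.0300 μM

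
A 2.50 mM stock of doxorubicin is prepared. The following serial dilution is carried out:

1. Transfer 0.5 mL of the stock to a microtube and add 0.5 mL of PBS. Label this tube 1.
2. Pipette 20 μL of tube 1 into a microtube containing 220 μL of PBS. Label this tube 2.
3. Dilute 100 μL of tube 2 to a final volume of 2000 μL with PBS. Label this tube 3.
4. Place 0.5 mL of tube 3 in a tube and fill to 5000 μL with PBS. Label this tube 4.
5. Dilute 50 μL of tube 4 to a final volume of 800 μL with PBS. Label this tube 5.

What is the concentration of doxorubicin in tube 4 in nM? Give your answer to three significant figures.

Step 1: 0.5 mL + 0.5 mL = 1 mL total → factor 1/0.5 = 2
Step 2: 20 μL + 220 μL = 240 μL total → factor 240/20 = 12
Step 3: 100 μL brought to 2000 μL → factor 2000/100 = 20
Step 4: 0.5 mL brought to 5000 μL → factor 5/0.5 = 10
Dilution factor through tube 4 = 2 × 12 × 20 × 10 = 4800
[tube 4] = 2.50 mM / 4800 = 0.0005208 mM = 521 nM

521 nM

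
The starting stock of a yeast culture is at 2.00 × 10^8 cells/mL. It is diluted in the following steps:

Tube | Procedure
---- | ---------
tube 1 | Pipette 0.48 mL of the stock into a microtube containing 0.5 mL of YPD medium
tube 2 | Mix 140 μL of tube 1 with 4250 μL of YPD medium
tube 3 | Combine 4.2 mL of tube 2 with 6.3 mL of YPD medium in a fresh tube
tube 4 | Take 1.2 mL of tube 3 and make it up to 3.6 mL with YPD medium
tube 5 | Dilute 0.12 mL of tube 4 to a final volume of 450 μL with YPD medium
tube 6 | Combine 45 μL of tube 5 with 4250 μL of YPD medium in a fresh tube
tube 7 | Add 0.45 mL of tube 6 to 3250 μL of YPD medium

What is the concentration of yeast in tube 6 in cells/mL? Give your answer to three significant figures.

1.16 × 10^3 cells/mL

Step 1: 0.48 mL + 0.5 mL = 0.98 mL total → factor 0.98/0.48 = 2.0417
Step 2: 140 μL + 4250 μL = 4390 μL total → factor 4390/140 = 31.357
Step 3: 4.2 mL + 6.3 mL = 10.5 mL total → factor 10.5/4.2 = 2.5
Step 4: 1.2 mL brought to 3.6 mL → factor 3.6/1.2 = 3
Step 5: 0.12 mL brought to 450 μL → factor 0.45/0.12 = 3.75
Step 6: 45 μL + 4250 μL = 4295 μL total → factor 4295/45 = 95.444
Dilution factor through tube 6 = 2.0417 × 31.357 × 2.5 × 3 × 3.75 × 95.444 = 1.7186 × 10^5
[tube 6] = 2.00 × 10^8 cells/mL / 1.7186 × 10^5 = 1.16 × 10^3 cells/mL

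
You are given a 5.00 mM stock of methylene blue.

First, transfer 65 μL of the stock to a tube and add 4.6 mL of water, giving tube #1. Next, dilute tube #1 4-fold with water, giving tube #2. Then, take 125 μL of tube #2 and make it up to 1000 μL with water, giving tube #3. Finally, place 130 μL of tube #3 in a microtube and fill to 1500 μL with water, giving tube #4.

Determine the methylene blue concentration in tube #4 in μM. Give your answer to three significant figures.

0.189 μM

Step 1: 65 μL + 4.6 mL = 4665 μL total → factor 4665/65 = 71.769
Step 2: 4-fold → factor 4
Step 3: 125 μL brought to 1000 μL → factor 1000/125 = 8
Step 4: 130 μL brought to 1500 μL → factor 1500/130 = 11.538
Overall dilution factor = 71.769 × 4 × 8 × 11.538 = 26499
Final = 5.00 mM / 26499 = 0.0001887 mM = 0.189 μM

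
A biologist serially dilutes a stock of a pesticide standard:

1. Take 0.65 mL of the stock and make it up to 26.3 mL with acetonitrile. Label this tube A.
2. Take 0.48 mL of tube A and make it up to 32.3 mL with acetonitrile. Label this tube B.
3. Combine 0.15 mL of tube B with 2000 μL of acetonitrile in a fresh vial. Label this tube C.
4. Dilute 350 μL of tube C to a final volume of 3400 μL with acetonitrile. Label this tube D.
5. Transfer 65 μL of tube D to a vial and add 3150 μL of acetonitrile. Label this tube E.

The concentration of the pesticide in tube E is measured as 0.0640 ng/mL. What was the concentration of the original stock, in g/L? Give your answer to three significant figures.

1.20 g/L

Step 1: 0.65 mL brought to 26.3 mL → factor 26.3/0.65 = 40.462
Step 2: 0.48 mL brought to 32.3 mL → factor 32.3/0.48 = 67.292
Step 3: 0.15 mL + 2000 μL = 2.15 mL total → factor 2.15/0.15 = 14.333
Step 4: 350 μL brought to 3400 μL → factor 3400/350 = 9.7143
Step 5: 65 μL + 3150 μL = 3215 μL total → factor 3215/65 = 49.462
Overall dilution factor = 40.462 × 67.292 × 14.333 × 9.7143 × 49.462 = 1.8751 × 10^7
Stock = 0.0640 ng/mL × 1.8751 × 10^7 = 1.200 × 10^6 ng/mL = 1.20 g/L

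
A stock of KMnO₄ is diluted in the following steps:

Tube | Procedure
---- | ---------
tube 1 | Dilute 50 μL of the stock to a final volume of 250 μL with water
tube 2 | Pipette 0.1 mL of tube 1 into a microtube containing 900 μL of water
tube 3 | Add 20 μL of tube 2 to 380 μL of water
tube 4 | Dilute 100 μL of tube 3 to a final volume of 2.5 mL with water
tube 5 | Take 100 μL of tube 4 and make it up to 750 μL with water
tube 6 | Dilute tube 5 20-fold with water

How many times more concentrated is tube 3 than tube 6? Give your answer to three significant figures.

Step 1: 50 μL brought to 250 μL → factor 250/50 = 5
Step 2: 0.1 mL + 900 μL = 1 mL total → factor 1/0.1 = 10
Step 3: 20 μL + 380 μL = 400 μL total → factor 400/20 = 20
Step 4: 100 μL brought to 2.5 mL → factor 2500/100 = 25
Step 5: 100 μL brought to 750 μL → factor 750/100 = 7.5
Step 6: 20-fold → factor 20
Dilution factor to tube 3 = 1000; to tube 6 = 3.75 × 10^6
[tube 3]/[tube 6] = (factor to tube 6)/(factor to tube 3) = 3.75 × 10^6/1000 = 3.75 × 10^3

3.75 × 10^3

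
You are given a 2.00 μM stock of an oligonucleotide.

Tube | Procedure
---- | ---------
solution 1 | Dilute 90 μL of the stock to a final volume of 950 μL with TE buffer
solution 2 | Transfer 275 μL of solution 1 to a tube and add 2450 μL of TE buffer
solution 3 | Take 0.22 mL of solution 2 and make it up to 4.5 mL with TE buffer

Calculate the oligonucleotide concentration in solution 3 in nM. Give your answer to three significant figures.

0.935 nM

Step 1: 90 μL brought to 950 μL → factor 950/90 = 10.556
Step 2: 275 μL + 2450 μL = 2725 μL total → factor 2725/275 = 9.9091
Step 3: 0.22 mL brought to 4.5 mL → factor 4.5/0.22 = 20.455
Dilution factor through solution 3 = 10.556 × 9.9091 × 20.455 = 2139.5
[solution 3] = 2.00 μM / 2139.5 = 0.0009348 μM = 0.935 nM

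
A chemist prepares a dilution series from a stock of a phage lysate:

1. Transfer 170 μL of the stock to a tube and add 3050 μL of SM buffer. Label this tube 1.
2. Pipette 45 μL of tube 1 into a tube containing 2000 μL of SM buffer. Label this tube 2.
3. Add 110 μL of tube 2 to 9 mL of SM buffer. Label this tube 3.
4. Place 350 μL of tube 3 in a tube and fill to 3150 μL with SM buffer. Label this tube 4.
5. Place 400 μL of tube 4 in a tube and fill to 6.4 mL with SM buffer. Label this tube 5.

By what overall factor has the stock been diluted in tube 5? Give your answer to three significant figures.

1.03 × 10^7

Step 1: 170 μL + 3050 μL = 3220 μL total → factor 3220/170 = 18.941
Step 2: 45 μL + 2000 μL = 2045 μL total → factor 2045/45 = 45.444
Step 3: 110 μL + 9 mL = 9110 μL total → factor 9110/110 = 82.818
Step 4: 350 μL brought to 3150 μL → factor 3150/350 = 9
Step 5: 400 μL brought to 6.4 mL → factor 6400/400 = 16
Overall dilution factor = 18.941 × 45.444 × 82.818 × 9 × 16 = 1.0265 × 10^7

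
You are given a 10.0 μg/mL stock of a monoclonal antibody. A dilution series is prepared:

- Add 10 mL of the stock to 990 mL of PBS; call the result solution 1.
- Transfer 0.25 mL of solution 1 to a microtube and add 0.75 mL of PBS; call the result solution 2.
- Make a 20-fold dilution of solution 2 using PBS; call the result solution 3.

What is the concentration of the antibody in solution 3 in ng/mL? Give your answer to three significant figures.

Step 1: 10 mL + 990 mL = 1000 mL total → factor 1000/10 = 100
Step 2: 0.25 mL + 0.75 mL = 1 mL total → factor 1/0.25 = 4
Step 3: 20-fold → factor 20
Overall dilution factor = 100 × 4 × 20 = 8000
Final = 10.0 μg/mL / 8000 = 0.001250 μg/mL = 1.25 ng/mL

1.25 ng/mL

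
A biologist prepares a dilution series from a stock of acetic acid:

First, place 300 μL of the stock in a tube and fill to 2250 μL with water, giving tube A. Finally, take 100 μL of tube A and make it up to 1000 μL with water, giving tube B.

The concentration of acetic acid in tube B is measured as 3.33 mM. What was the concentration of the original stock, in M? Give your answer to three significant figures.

Step 1: 300 μL brought to 2250 μL → factor 2250/300 = 7.5
Step 2: 100 μL brought to 1000 μL → factor 1000/100 = 10
Overall dilution factor = 7.5 × 10 = 75
Stock = 3.33 mM × 75 = 249.8 mM = 0.250 M

0.250 M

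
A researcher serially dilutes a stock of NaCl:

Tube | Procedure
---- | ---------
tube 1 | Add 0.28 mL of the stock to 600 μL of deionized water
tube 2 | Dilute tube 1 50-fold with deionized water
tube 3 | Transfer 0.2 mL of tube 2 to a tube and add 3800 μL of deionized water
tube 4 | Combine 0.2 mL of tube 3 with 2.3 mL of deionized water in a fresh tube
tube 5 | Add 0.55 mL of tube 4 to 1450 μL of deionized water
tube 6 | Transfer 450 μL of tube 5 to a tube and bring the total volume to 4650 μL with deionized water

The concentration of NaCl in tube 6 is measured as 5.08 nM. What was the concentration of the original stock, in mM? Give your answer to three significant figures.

7.50 mM

Step 1: 0.28 mL + 600 μL = 0.88 mL total → factor 0.88/0.28 = 3.1429
Step 2: 50-fold → factor 50
Step 3: 0.2 mL + 3800 μL = 4 mL total → factor 4/0.2 = 20
Step 4: 0.2 mL + 2.3 mL = 2.5 mL total → factor 2.5/0.2 = 12.5
Step 5: 0.55 mL + 1450 μL = 2 mL total → factor 2/0.55 = 3.6364
Step 6: 450 μL brought to 4650 μL → factor 4650/450 = 10.333
Overall dilution factor = 3.1429 × 50 × 20 × 12.5 × 3.6364 × 10.333 = 1.4762 × 10^6
Stock = 5.08 nM × 1.4762 × 10^6 = 7.499 × 10^6 nM = 7.50 mM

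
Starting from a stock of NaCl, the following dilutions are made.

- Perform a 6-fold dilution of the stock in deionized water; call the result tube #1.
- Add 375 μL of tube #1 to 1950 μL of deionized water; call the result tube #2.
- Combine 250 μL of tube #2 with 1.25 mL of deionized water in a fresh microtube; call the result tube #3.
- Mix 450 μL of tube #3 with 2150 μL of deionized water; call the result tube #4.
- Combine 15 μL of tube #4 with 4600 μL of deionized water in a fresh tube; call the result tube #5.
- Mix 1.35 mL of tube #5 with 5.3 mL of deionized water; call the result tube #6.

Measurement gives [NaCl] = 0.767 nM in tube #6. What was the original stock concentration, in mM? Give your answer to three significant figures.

Step 1: 6-fold → factor 6
Step 2: 375 μL + 1950 μL = 2325 μL total → factor 2325/375 = 6.2
Step 3: 250 μL + 1.25 mL = 1500 μL total → factor 1500/250 = 6
Step 4: 450 μL + 2150 μL = 2600 μL total → factor 2600/450 = 5.7778
Step 5: 15 μL + 4600 μL = 4615 μL total → factor 4615/15 = 307.67
Step 6: 1.35 mL + 5.3 mL = 6.65 mL total → factor 6.65/1.35 = 4.9259
Overall dilution factor = 6 × 6.2 × 6 × 5.7778 × 307.67 × 4.9259 = 1.9544 × 10^6
Stock = 0.767 nM × 1.9544 × 10^6 = 1.499 × 10^6 nM = 1.50 mM

1.50 mM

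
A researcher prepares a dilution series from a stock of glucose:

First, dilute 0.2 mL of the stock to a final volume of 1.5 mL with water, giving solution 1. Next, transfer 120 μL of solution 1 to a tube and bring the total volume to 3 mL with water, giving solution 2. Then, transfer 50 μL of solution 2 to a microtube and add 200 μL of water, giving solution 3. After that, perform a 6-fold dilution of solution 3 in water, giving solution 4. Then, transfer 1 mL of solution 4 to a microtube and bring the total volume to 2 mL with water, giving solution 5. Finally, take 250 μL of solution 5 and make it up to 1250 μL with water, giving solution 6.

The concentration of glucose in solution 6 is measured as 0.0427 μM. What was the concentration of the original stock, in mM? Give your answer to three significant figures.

2.40 mM

Step 1: 0.2 mL brought to 1.5 mL → factor 1.5/0.2 = 7.5
Step 2: 120 μL brought to 3 mL → factor 3000/120 = 25
Step 3: 50 μL + 200 μL = 250 μL total → factor 250/50 = 5
Step 4: 6-fold → factor 6
Step 5: 1 mL brought to 2 mL → factor 2/1 = 2
Step 6: 250 μL brought to 1250 μL → factor 1250/250 = 5
Overall dilution factor = 7.5 × 25 × 5 × 6 × 2 × 5 = 56250
Stock = 0.0427 μM × 56250 = 2402 μM = 2.40 mM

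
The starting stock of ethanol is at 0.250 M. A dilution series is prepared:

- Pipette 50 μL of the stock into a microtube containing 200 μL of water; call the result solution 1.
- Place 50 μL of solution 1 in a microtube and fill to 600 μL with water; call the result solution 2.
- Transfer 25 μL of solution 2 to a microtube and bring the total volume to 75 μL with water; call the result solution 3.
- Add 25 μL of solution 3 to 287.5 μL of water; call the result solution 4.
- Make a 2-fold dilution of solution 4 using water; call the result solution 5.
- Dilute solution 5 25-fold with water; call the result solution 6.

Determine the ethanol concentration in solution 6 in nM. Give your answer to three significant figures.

2.22 × 10^3 nM

Step 1: 50 μL + 200 μL = 250 μL total → factor 250/50 = 5
Step 2: 50 μL brought to 600 μL → factor 600/50 = 12
Step 3: 25 μL brought to 75 μL → factor 75/25 = 3
Step 4: 25 μL + 287.5 μL = 312.5 μL total → factor 312.5/25 = 12.5
Step 5: 2-fold → factor 2
Step 6: 25-fold → factor 25
Overall dilution factor = 5 × 12 × 3 × 12.5 × 2 × 25 = 1.125 × 10^5
Final = 0.250 M / 1.125 × 10^5 = 2.222 × 10^-6 M = 2.22 × 10^3 nM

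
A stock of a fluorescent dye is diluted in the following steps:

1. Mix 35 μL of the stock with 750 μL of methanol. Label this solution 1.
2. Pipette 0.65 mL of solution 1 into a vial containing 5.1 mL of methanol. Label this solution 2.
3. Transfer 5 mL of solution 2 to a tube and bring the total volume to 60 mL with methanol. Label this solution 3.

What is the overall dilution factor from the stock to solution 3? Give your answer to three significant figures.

2.38 × 10^3

Step 1: 35 μL + 750 μL = 785 μL total → factor 785/35 = 22.429
Step 2: 0.65 mL + 5.1 mL = 5.75 mL total → factor 5.75/0.65 = 8.8462
Step 3: 5 mL brought to 60 mL → factor 60/5 = 12
Overall dilution factor = 22.429 × 8.8462 × 12 = 2380.9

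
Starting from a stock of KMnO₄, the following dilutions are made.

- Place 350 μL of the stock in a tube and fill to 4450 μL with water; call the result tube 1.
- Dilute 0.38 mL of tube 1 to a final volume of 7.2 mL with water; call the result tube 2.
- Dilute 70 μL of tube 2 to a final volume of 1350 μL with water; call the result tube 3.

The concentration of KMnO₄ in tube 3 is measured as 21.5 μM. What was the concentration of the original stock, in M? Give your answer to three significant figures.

0.0999 M

Step 1: 350 μL brought to 4450 μL → factor 4450/350 = 12.714
Step 2: 0.38 mL brought to 7.2 mL → factor 7.2/0.38 = 18.947
Step 3: 70 μL brought to 1350 μL → factor 1350/70 = 19.286
Overall dilution factor = 12.714 × 18.947 × 19.286 = 4646
Stock = 21.5 μM × 4646 = 9.989 × 10^4 μM = 0.0999 M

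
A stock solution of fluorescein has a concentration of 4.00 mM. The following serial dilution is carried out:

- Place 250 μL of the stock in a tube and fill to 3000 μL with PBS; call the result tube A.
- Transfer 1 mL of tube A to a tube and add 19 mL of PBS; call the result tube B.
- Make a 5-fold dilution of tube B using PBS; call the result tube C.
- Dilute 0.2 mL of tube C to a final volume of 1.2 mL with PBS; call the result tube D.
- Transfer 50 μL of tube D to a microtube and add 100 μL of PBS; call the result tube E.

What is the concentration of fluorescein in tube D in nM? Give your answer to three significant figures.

Step 1: 250 μL brought to 3000 μL → factor 3000/250 = 12
Step 2: 1 mL + 19 mL = 20 mL total → factor 20/1 = 20
Step 3: 5-fold → factor 5
Step 4: 0.2 mL brought to 1.2 mL → factor 1.2/0.2 = 6
Dilution factor through tube D = 12 × 20 × 5 × 6 = 7200
[tube D] = 4.00 mM / 7200 = 0.0005556 mM = 556 nM

556 nM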